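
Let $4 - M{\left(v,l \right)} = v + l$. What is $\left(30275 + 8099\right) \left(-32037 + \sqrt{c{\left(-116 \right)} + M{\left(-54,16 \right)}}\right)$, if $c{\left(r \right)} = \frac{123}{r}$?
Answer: $-1229387838 + \frac{19187 \sqrt{137721}}{29} \approx -1.2291 \cdot 10^{9}$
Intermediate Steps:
$M{\left(v,l \right)} = 4 - l - v$ ($M{\left(v,l \right)} = 4 - \left(v + l\right) = 4 - \left(l + v\right) = 4 - l - v$)
$\left(30275 + 8099\right) \left(-32037 + \sqrt{c{\left(-116 \right)} + M{\left(-54,16 \right)}}\right) = \left(30275 + 8099\right) \left(-32037 + \sqrt{\frac{123}{-116} - -42}\right) = 38374 \left(-32037 + \sqrt{123 \left(- \frac{1}{116}\right) + \left(4 - 16 + 54\right)}\right) = 38374 \left(-32037 + \sqrt{- \frac{123}{116} + 42}\right) = 38374 \left(-32037 + \sqrt{\frac{4749}{116}}\right) = 38374 \left(-32037 + \frac{\sqrt{137721}}{58}\right) = -1229387838 + \frac{19187 \sqrt{137721}}{29}$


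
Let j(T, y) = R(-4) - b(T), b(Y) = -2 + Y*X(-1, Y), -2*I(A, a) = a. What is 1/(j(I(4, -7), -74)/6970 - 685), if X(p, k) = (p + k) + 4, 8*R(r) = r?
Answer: -328/224681 ≈ -0.0014598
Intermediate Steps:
I(A, a) = -a/2
R(r) = r/8
X(p, k) = 4 + k + p (X(p, k) = (k + p) + 4 = 4 + k + p)
b(Y) = -2 + Y*(3 + Y) (b(Y) = -2 + Y*(4 + Y - 1) = -2 + Y*(3 + Y))
j(T, y) = 3/2 - T*(3 + T) (j(T, y) = (1/8)*(-4) - (-2 + T*(3 + T)) = -1/2 + (2 - T*(3 + T)) = 3/2 - T*(3 + T))
1/(j(I(4, -7), -74)/6970 - 685) = 1/((3/2 - (-1/2*(-7))*(3 - 1/2*(-7)))/6970 - 685) = 1/((3/2 - 1*7/2*(3 + 7/2))*(1/6970) - 685) = 1/((3/2 - 1*7/2*13/2)*(1/6970) - 685) = 1/((3/2 - 91/4)*(1/6970) - 685) = 1/(-85/4*1/6970 - 685) = 1/(-1/328 - 685) = 1/(-224681/328) = -328/224681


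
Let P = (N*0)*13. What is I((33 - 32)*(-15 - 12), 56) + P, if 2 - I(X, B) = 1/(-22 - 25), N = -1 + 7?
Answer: 95/47 ≈ 2.0213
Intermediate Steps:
N = 6
I(X, B) = 95/47 (I(X, B) = 2 - 1/(-22 - 25) = 2 - 1/(-47) = 2 - 1*(-1/47) = 2 + 1/47 = 95/47)
P = 0 (P = (6*0)*13 = 0*13 = 0)
I((33 - 32)*(-15 - 12), 56) + P = 95/47 + 0 = 95/47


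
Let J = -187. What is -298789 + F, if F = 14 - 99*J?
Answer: -280262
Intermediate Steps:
F = 18527 (F = 14 - 99*(-187) = 14 + 18513 = 18527)
-298789 + F = -298789 + 18527 = -280262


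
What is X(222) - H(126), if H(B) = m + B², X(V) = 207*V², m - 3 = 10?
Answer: 10185899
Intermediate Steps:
m = 13 (m = 3 + 10 = 13)
H(B) = 13 + B²
X(222) - H(126) = 207*222² - (13 + 126²) = 207*49284 - (13 + 15876) = 10201788 - 1*15889 = 10201788 - 15889 = 10185899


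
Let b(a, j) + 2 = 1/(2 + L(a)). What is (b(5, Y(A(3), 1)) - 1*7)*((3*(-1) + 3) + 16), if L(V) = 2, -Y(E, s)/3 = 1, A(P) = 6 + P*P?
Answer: -140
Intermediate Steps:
A(P) = 6 + P²
Y(E, s) = -3 (Y(E, s) = -3*1 = -3)
b(a, j) = -7/4 (b(a, j) = -2 + 1/(2 + 2) = -2 + 1/4 = -2 + ¼ = -7/4)
(b(5, Y(A(3), 1)) - 1*7)*((3*(-1) + 3) + 16) = (-7/4 - 1*7)*((3*(-1) + 3) + 16) = (-7/4 - 7)*((-3 + 3) + 16) = -35*(0 + 16)/4 = -35/4*16 = -140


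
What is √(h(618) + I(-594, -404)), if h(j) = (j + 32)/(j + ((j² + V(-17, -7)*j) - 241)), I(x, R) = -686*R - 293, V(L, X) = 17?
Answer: √42717372923749449/392807 ≈ 526.17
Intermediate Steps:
I(x, R) = -293 - 686*R
h(j) = (32 + j)/(-241 + j² + 18*j) (h(j) = (j + 32)/(j + ((j² + 17*j) - 241)) = (32 + j)/(j + (-241 + j² + 17*j)) = (32 + j)/(-241 + j² + 18*j))
√(h(618) + I(-594, -404)) = √((32 + 618)/(-241 + 618² + 18*618) + (-293 - 686*(-404))) = √(650/(-241 + 381924 + 11124) + (-293 + 277144)) = √(650/392807 + 276851) = √(108749011407/392807) = √42717372923749449/392807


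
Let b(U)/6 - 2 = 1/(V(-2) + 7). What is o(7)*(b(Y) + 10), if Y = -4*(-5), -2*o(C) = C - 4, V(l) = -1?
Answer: -69/2 ≈ -34.500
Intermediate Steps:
o(C) = 2 - C/2 (o(C) = -(C - 4)/2 = -(-4 + C)/2 = 2 - C/2)
Y = 20
b(U) = 13 (b(U) = 12 + 6/(-1 + 7) = 12 + 6/6 = 12 + 6*(⅙) = 12 + 1 = 13)
o(7)*(b(Y) + 10) = (2 - ½*7)*(13 + 10) = (2 - 7/2)*23 = -3/2*23 = -69/2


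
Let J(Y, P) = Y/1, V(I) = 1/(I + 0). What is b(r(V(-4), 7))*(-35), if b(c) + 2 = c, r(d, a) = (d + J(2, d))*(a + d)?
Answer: -5495/16 ≈ -343.44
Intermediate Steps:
V(I) = 1/I
J(Y, P) = Y (J(Y, P) = Y*1 = Y)
r(d, a) = (2 + d)*(a + d) (r(d, a) = (d + 2)*(a + d) = (2 + d)*(a + d))
b(c) = -2 + c
b(r(V(-4), 7))*(-35) = (-2 + ((1/(-4))² + 2*7 + 2/(-4) + 7/(-4)))*(-35) = (-2 + ((-¼)² + 14 + 2*(-¼) + 7*(-¼)))*(-35) = (-2 + (1/16 + 14 - ½ - 7/4))*(-35) = (-2 + 189/16)*(-35) = (157/16)*(-35) = -5495/16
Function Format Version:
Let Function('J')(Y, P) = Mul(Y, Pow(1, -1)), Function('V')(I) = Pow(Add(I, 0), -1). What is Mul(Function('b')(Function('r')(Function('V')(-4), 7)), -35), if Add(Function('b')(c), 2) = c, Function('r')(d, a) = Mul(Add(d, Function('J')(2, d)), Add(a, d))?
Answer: Rational(-5495, 16) ≈ -343.44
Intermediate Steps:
Function('V')(I) = Pow(I, -1)
Function('J')(Y, P) = Y (Function('J')(Y, P) = Mul(Y, 1) = Y)
Function('r')(d, a) = Mul(Add(2, d), Add(a, d)) (Function('r')(d, a) = Mul(Add(d, 2), Add(a, d)) = Mul(Add(2, d), Add(a, d)))
Function('b')(c) = Add(-2, c)
Mul(Function('b')(Function('r')(Function('V')(-4), 7)), -35) = Mul(Add(-2, Add(Pow(Pow(-4, -1), 2), Mul(2, 7), Mul(2, Pow(-4, -1)), Mul(7, Pow(-4, -1)))), -35) = Mul(Add(-2, Add(Pow(Rational(-1, 4), 2), 14, Mul(2, Rational(-1, 4)), Mul(7, Rational(-1, 4)))), -35) = Mul(Add(-2, Add(Rational(1, 16), 14, Rational(-1, 2), Rational(-7, 4))), -35) = Mul(Add(-2, Rational(189, 16)), -35) = Mul(Rational(157, 16), -35) = Rational(-5495, 16)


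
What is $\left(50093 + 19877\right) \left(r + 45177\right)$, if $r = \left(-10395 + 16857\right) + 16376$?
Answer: $4759009550$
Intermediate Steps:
$r = 22838$ ($r = 6462 + 16376 = 22838$)
$\left(50093 + 19877\right) \left(r + 45177\right) = \left(50093 + 19877\right) \left(22838 + 45177\right) = 69970 \cdot 68015 = 4759009550$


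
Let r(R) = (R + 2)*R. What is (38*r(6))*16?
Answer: 29184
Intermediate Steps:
r(R) = R*(2 + R) (r(R) = (2 + R)*R = R*(2 + R))
(38*r(6))*16 = (38*(6*(2 + 6)))*16 = (38*(6*8))*16 = (38*48)*16 = 1824*16 = 29184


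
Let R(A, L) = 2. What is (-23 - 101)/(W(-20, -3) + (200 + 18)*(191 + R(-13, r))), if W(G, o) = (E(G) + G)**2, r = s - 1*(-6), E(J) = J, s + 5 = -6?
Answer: -62/21837 ≈ -0.0028392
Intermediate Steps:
s = -11 (s = -5 - 6 = -11)
r = -5 (r = -11 - 1*(-6) = -11 + 6 = -5)
W(G, o) = 4*G**2 (W(G, o) = (G + G)**2 = (2*G)**2 = 4*G**2)
(-23 - 101)/(W(-20, -3) + (200 + 18)*(191 + R(-13, r))) = (-23 - 101)/(4*(-20)**2 + (200 + 18)*(191 + 2)) = -124/(4*400 + 218*193) = -124/(1600 + 42074) = -124/43674 = -124*1/43674 = -62/21837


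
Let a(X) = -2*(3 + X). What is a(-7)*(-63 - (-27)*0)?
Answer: -504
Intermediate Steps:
a(X) = -6 - 2*X
a(-7)*(-63 - (-27)*0) = (-6 - 2*(-7))*(-63 - (-27)*0) = (-6 + 14)*(-63 - 1*0) = 8*(-63 + 0) = 8*(-63) = -504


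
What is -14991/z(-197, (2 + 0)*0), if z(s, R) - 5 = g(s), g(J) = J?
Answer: 4997/64 ≈ 78.078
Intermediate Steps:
z(s, R) = 5 + s
-14991/z(-197, (2 + 0)*0) = -14991/(5 - 197) = -14991/(-192) = -14991*(-1/192) = 4997/64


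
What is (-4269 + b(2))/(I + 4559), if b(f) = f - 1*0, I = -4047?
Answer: -4267/512 ≈ -8.3340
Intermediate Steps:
b(f) = f (b(f) = f + 0 = f)
(-4269 + b(2))/(I + 4559) = (-4269 + 2)/(-4047 + 4559) = -4267/512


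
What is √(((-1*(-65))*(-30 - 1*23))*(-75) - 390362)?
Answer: I*√131987 ≈ 363.3*I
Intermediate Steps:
√(((-1*(-65))*(-30 - 1*23))*(-75) - 390362) = √((65*(-30 - 23))*(-75) - 390362) = √((65*(-53))*(-75) - 390362) = √(-3445*(-75) - 390362) = √(258375 - 390362) = √(-131987) = I*√131987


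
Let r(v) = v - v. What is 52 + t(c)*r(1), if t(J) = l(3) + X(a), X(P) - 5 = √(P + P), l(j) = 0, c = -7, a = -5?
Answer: 52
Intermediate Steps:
X(P) = 5 + √2*√P (X(P) = 5 + √(P + P) = 5 + √(2*P) = 5 + √2*√P)
r(v) = 0
t(J) = 5 + I*√10 (t(J) = 0 + (5 + √2*√(-5)) = 0 + (5 + √2*(I*√5)) = 0 + (5 + I*√10) = 5 + I*√10)
52 + t(c)*r(1) = 52 + (5 + I*√10)*0 = 52 + 0 = 52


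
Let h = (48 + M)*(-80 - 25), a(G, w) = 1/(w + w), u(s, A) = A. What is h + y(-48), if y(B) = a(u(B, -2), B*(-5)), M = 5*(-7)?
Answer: -655199/480 ≈ -1365.0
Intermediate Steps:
M = -35
a(G, w) = 1/(2*w)
y(B) = -1/(10*B) (y(B) = 1/(2*((B*(-5)))) = 1/(2*((-5*B))) = (-1/(5*B))/2 = -1/(10*B))
h = -1365 (h = (48 - 35)*(-80 - 25) = 13*(-105) = -1365)
h + y(-48) = -1365 - ⅒/(-48) = -1365 - ⅒*(-1/48) = -1365 + 1/480 = -655199/480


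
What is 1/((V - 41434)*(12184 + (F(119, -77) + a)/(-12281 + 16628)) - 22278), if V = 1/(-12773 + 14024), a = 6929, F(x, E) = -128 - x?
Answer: -5438097/2745792052919456 ≈ -1.9805e-9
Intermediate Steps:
V = 1/1251 ≈ 0.00079936
1/((V - 41434)*(12184 + (F(119, -77) + a)/(-12281 + 16628)) - 22278) = 1/((1/1251 - 41434)*(12184 + ((-128 - 1*119) + 6929)/(-12281 + 16628)) - 22278) = 1/(-51833933*(12184 + ((-128 - 119) + 6929)/4347)/1251 - 22278) = 1/(-51833933*(12184 + (-247 + 6929)*(1/4347))/1251 - 22278) = 1/(-51833933*(12184 + 6682*(1/4347))/1251 - 22278) = 1/(-51833933*(12184 + 6682/4347)/1251 - 22278) = 1/(-51833933/1251*52970530/4347 - 22278) = 1/(-2745670902994490/5438097 - 22278) = 1/(-2745792052919456/5438097) = -5438097/2745792052919456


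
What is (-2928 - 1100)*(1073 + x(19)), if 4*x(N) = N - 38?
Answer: -4302911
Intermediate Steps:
x(N) = -19/2 + N/4 (x(N) = (N - 38)/4 = (-38 + N)/4 = -19/2 + N/4)
(-2928 - 1100)*(1073 + x(19)) = (-2928 - 1100)*(1073 + (-19/2 + (¼)*19)) = -4028*(1073 + (-19/2 + 19/4)) = -4028*(1073 - 19/4) = -4028*4273/4 = -4302911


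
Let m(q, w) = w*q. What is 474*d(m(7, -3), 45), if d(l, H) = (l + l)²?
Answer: 836136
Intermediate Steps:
m(q, w) = q*w
d(l, H) = 4*l² (d(l, H) = (2*l)² = 4*l²)
474*d(m(7, -3), 45) = 474*(4*(7*(-3))²) = 474*(4*(-21)²) = 474*(4*441) = 474*1764 = 836136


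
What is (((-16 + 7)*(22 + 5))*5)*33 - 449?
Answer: -40544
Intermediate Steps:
(((-16 + 7)*(22 + 5))*5)*33 - 449 = (-9*27*5)*33 - 449 = -243*5*33 - 449 = -1215*33 - 449 = -40095 - 449 = -40544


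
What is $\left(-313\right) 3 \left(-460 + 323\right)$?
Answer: $128643$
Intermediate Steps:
$\left(-313\right) 3 \left(-460 + 323\right) = \left(-939\right) \left(-137\right) = 128643$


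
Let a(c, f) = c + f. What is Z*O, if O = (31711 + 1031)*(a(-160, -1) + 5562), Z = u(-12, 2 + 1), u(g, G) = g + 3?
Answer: -1591555878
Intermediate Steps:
u(g, G) = 3 + g
Z = -9 (Z = 3 - 12 = -9)
O = 176839542 (O = (31711 + 1031)*((-160 - 1) + 5562) = 32742*(-161 + 5562) = 32742*5401 = 176839542)
Z*O = -9*176839542 = -1591555878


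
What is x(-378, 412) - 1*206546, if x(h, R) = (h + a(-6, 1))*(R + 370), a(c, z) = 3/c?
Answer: -502533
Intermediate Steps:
x(h, R) = (370 + R)*(-1/2 + h) (x(h, R) = (h + 3/(-6))*(R + 370) = (h + 3*(-1/6))*(370 + R) = (h - 1/2)*(370 + R) = (-1/2 + h)*(370 + R) = (370 + R)*(-1/2 + h))
x(-378, 412) - 1*206546 = (-185 + 370*(-378) - 1/2*412 + 412*(-378)) - 1*206546 = (-185 - 139860 - 206 - 155736) - 206546 = -295987 - 206546 = -502533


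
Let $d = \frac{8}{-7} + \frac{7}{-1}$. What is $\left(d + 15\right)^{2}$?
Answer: $\frac{2304}{49} \approx 47.02$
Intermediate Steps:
$d = - \frac{57}{7}$ ($d = 8 \left(- \frac{1}{7}\right) + 7 \left(-1\right) = - \frac{8}{7} - 7 = - \frac{57}{7} \approx -8.1429$)
$\left(d + 15\right)^{2} = \left(- \frac{57}{7} + 15\right)^{2} = \left(\frac{48}{7}\right)^{2} = \frac{2304}{49}$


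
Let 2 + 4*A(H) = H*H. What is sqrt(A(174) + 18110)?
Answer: sqrt(102714)/2 ≈ 160.25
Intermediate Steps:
A(H) = -1/2 + H**2/4 (A(H) = -1/2 + (H*H)/4 = -1/2 + H**2/4)
sqrt(A(174) + 18110) = sqrt((-1/2 + (1/4)*174**2) + 18110) = sqrt((-1/2 + (1/4)*30276) + 18110) = sqrt((-1/2 + 7569) + 18110) = sqrt(15137/2 + 18110) = sqrt(51357/2) = sqrt(102714)/2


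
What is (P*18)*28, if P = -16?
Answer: -8064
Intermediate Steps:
(P*18)*28 = -16*18*28 = -288*28 = -8064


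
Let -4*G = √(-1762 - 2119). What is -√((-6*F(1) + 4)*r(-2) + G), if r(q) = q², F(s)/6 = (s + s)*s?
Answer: -√(-1088 - I*√3881)/2 ≈ -0.47198 + 16.499*I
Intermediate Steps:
F(s) = 12*s² (F(s) = 6*((s + s)*s) = 6*((2*s)*s) = 6*(2*s²) = 12*s²)
G = -I*√3881/4 (G = -√(-1762 - 2119)/4 = -I*√3881/4 ≈ -15.574*I)
-√((-6*F(1) + 4)*r(-2) + G) = -√((-72*1² + 4)*(-2)² - I*√3881/4) = -√((-72 + 4)*4 - I*√3881/4) = -√(-68*4 - I*√3881/4) = -√(-272 - I*√3881/4)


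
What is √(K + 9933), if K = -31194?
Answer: I*√21261 ≈ 145.81*I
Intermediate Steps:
√(K + 9933) = √(-31194 + 9933) = √(-21261) = I*√21261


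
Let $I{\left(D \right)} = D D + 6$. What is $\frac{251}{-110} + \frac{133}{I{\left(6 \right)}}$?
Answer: $\frac{146}{165} \approx 0.88485$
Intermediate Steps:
$I{\left(D \right)} = 6 + D^{2}$ ($I{\left(D \right)} = D^{2} + 6 = 6 + D^{2}$)
$\frac{251}{-110} + \frac{133}{I{\left(6 \right)}} = \frac{251}{-110} + \frac{133}{6 + 6^{2}} = 251 \left(- \frac{1}{110}\right) + \frac{133}{6 + 36} = - \frac{251}{110} + \frac{133}{42} = - \frac{251}{110} + 133 \cdot \frac{1}{42} = - \frac{251}{110} + \frac{19}{6} = \frac{146}{165}$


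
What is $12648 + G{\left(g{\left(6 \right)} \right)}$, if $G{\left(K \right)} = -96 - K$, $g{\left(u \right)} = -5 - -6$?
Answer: $12551$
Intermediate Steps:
$g{\left(u \right)} = 1$ ($g{\left(u \right)} = -5 + 6 = 1$)
$12648 + G{\left(g{\left(6 \right)} \right)} = 12648 - 97 = 12551$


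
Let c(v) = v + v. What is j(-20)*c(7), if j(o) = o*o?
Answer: 5600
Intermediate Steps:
c(v) = 2*v
j(o) = o**2
j(-20)*c(7) = (-20)**2*(2*7) = 400*14 = 5600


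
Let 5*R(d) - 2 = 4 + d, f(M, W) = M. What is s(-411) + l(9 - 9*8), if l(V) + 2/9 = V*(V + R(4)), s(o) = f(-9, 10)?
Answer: 34504/9 ≈ 3833.8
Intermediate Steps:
s(o) = -9
R(d) = 6/5 + d/5 (R(d) = 2/5 + (4 + d)/5 = 2/5 + (4/5 + d/5) = 6/5 + d/5)
l(V) = -2/9 + V*(2 + V) (l(V) = -2/9 + V*(V + (6/5 + (1/5)*4)) = -2/9 + V*(V + (6/5 + 4/5)) = -2/9 + V*(V + 2) = -2/9 + V*(2 + V))
s(-411) + l(9 - 9*8) = -9 + (-2/9 + (9 - 9*8)**2 + 2*(9 - 9*8)) = -9 + (-2/9 + (9 - 72)**2 + 2*(9 - 72)) = -9 + (-2/9 + (-63)**2 + 2*(-63)) = -9 + (-2/9 + 3969 - 126) = -9 + 34585/9 = 34504/9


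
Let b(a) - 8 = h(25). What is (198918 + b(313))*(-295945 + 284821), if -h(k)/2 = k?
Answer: -2212296624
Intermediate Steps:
h(k) = -2*k
b(a) = -42 (b(a) = 8 - 2*25 = 8 - 50 = -42)
(198918 + b(313))*(-295945 + 284821) = (198918 - 42)*(-295945 + 284821) = 198876*(-11124) = -2212296624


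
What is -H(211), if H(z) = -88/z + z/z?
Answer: -123/211 ≈ -0.58294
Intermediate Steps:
H(z) = 1 - 88/z (H(z) = -88/z + 1 = 1 - 88/z)
-H(211) = -(-88 + 211)/211 = -123/211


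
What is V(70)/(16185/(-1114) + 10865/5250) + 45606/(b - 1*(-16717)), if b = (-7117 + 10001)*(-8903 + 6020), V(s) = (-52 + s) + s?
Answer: -106849090968246/15116127772805 ≈ -7.0686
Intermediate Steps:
V(s) = -52 + 2*s
b = -8314572 (b = 2884*(-2883) = -8314572)
V(70)/(16185/(-1114) + 10865/5250) + 45606/(b - 1*(-16717)) = (-52 + 2*70)/(16185/(-1114) + 10865/5250) + 45606/(-8314572 - 1*(-16717)) = (-52 + 140)/(16185*(-1/1114) + 10865*(1/5250)) + 45606/(-8314572 + 16717) = 88/(-16185/1114 + 2173/1050) + 45606/(-8297855) = 88/(-3643382/292425) + 45606*(-1/8297855) = 88*(-292425/3643382) - 45606/8297855 = -12866700/1821691 - 45606/8297855 = -106849090968246/15116127772805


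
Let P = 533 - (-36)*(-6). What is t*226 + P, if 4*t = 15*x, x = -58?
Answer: -48838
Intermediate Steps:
P = 317 (P = 533 - 1*216 = 533 - 216 = 317)
t = -435/2 (t = (15*(-58))/4 = (¼)*(-870) = -435/2 ≈ -217.50)
t*226 + P = -435/2*226 + 317 = -49155 + 317 = -48838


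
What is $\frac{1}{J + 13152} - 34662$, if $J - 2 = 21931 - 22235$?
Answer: $- \frac{445406699}{12850} \approx -34662.0$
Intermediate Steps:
$J = -302$ ($J = 2 + \left(21931 - 22235\right) = 2 - 304 = -302$)
$\frac{1}{J + 13152} - 34662 = \frac{1}{-302 + 13152} - 34662 = \frac{1}{12850} - 34662 = - \frac{445406699}{12850}$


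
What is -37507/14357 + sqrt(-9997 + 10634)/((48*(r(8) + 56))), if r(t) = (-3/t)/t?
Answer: -37507/14357 + 28*sqrt(13)/10743 ≈ -2.6031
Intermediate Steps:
r(t) = -3/t**2
-37507/14357 + sqrt(-9997 + 10634)/((48*(r(8) + 56))) = -37507/14357 + sqrt(-9997 + 10634)/((48*(-3/8**2 + 56))) = -37507*1/14357 + sqrt(637)/((48*(-3*1/64 + 56))) = -37507/14357 + (7*sqrt(13))/((48*(-3/64 + 56))) = -37507/14357 + (7*sqrt(13))/((48*(3581/64))) = -37507/14357 + (7*sqrt(13))/(10743/4) = -37507/14357 + (7*sqrt(13))*(4/10743) = -37507/14357 + 28*sqrt(13)/10743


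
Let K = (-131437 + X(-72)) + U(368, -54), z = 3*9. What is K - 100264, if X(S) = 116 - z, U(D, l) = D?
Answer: -231244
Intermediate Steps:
z = 27
X(S) = 89 (X(S) = 116 - 1*27 = 116 - 27 = 89)
K = -130980 (K = (-131437 + 89) + 368 = -131348 + 368 = -130980)
K - 100264 = -130980 - 100264 = -231244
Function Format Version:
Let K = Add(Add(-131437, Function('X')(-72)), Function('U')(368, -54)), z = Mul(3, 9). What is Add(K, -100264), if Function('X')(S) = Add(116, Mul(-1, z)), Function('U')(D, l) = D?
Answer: -231244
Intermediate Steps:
z = 27
Function('X')(S) = 89 (Function('X')(S) = Add(116, Mul(-1, 27)) = Add(116, -27) = 89)
K = -130980 (K = Add(Add(-131437, 89), 368) = Add(-131348, 368) = -130980)
Add(K, -100264) = Add(-130980, -100264) = -231244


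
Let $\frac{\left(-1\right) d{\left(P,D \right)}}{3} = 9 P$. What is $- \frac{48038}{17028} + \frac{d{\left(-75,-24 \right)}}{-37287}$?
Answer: $- \frac{33808789}{11757834} \approx -2.8754$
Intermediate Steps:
$d{\left(P,D \right)} = - 27 P$ ($d{\left(P,D \right)} = - 3 \cdot 9 P = - 27 P$)
$- \frac{48038}{17028} + \frac{d{\left(-75,-24 \right)}}{-37287} = - \frac{48038}{17028} + \frac{\left(-27\right) \left(-75\right)}{-37287} = \left(-48038\right) \frac{1}{17028} + 2025 \left(- \frac{1}{37287}\right) = - \frac{24019}{8514} - \frac{75}{1381} = - \frac{33808789}{11757834}$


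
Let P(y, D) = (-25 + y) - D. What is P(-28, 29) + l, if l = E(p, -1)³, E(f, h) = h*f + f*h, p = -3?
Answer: 134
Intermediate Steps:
E(f, h) = 2*f*h (E(f, h) = f*h + f*h = 2*f*h)
P(y, D) = -25 + y - D
l = 216 (l = (2*(-3)*(-1))³ = 6³ = 216)
P(-28, 29) + l = (-25 - 28 - 1*29) + 216 = (-25 - 28 - 29) + 216 = -82 + 216 = 134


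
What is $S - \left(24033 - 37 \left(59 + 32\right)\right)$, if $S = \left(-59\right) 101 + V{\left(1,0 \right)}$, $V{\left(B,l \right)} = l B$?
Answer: $-26625$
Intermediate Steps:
$V{\left(B,l \right)} = B l$
$S = -5959$ ($S = \left(-59\right) 101 + 1 \cdot 0 = -5959 + 0 = -5959$)
$S - \left(24033 - 37 \left(59 + 32\right)\right) = -5959 - \left(24033 - 37 \left(59 + 32\right)\right) = -5959 + \left(-24033 + 37 \cdot 91\right) = -5959 + \left(-24033 + 3367\right) = -5959 - 20666 = -26625$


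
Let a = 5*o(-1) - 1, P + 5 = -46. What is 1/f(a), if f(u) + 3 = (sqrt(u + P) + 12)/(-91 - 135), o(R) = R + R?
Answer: -77970/238081 + 113*I*sqrt(62)/238081 ≈ -0.32749 + 0.0037372*I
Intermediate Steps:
P = -51 (P = -5 - 46 = -51)
o(R) = 2*R
a = -11 (a = 5*(2*(-1)) - 1 = 5*(-2) - 1 = -10 - 1 = -11)
f(u) = -345/113 - sqrt(-51 + u)/226 (f(u) = -3 + (sqrt(u - 51) + 12)/(-91 - 135) = -3 + (sqrt(-51 + u) + 12)/(-226) = -3 + (12 + sqrt(-51 + u))*(-1/226) = -3 + (-6/113 - sqrt(-51 + u)/226) = -345/113 - sqrt(-51 + u)/226)
1/f(a) = 1/(-345/113 - sqrt(-51 - 11)/226) = 1/(-345/113 - I*sqrt(62)/226)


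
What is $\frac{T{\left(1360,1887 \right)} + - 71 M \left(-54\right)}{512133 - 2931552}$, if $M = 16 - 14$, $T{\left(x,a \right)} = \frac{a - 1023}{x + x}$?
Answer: $- \frac{217269}{68550205} \approx -0.0031695$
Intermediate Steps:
$T{\left(x,a \right)} = \frac{-1023 + a}{2 x}$
$M = 2$
$\frac{T{\left(1360,1887 \right)} + - 71 M \left(-54\right)}{512133 - 2931552} = \frac{\frac{-1023 + 1887}{2 \cdot 1360} + \left(-71\right) 2 \left(-54\right)}{512133 - 2931552} = \frac{\frac{1}{2} \cdot \frac{1}{1360} \cdot 864 - -7668}{-2419419} = \left(\frac{27}{85} + 7668\right) \left(- \frac{1}{2419419}\right) = \frac{651807}{85} \left(- \frac{1}{2419419}\right) = - \frac{217269}{68550205}$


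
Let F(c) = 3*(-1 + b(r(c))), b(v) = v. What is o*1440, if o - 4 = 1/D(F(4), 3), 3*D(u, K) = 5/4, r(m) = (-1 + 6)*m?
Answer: 9216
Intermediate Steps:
r(m) = 5*m
F(c) = -3 + 15*c (F(c) = 3*(-1 + 5*c) = -3 + 15*c)
D(u, K) = 5/12 (D(u, K) = (5/4)/3 = (5*(¼))/3 = (⅓)*(5/4) = 5/12)
o = 32/5 (o = 4 + 1/(5/12) = 4 + 12/5 = 32/5 ≈ 6.4000)
o*1440 = (32/5)*1440 = 9216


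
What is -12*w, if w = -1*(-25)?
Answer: -300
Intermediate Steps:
w = 25
-12*w = -12*25 = -300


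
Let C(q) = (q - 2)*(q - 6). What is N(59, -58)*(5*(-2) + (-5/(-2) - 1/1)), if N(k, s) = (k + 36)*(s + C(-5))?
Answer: -30685/2 ≈ -15343.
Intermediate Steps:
C(q) = (-6 + q)*(-2 + q) (C(q) = (-2 + q)*(-6 + q) = (-6 + q)*(-2 + q))
N(k, s) = (36 + k)*(77 + s) (N(k, s) = (k + 36)*(s + (12 + (-5)**2 - 8*(-5))) = (36 + k)*(s + (12 + 25 + 40)) = (36 + k)*(s + 77) = (36 + k)*(77 + s))
N(59, -58)*(5*(-2) + (-5/(-2) - 1/1)) = (2772 + 36*(-58) + 77*59 + 59*(-58))*(5*(-2) + (-5/(-2) - 1/1)) = (2772 - 2088 + 4543 - 3422)*(-10 + (-5*(-1/2) - 1*1)) = 1805*(-10 + (5/2 - 1)) = 1805*(-10 + 3/2) = 1805*(-17/2) = -30685/2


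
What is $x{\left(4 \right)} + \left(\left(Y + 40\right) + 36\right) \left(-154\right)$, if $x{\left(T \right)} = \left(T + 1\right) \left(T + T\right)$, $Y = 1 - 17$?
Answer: $-9200$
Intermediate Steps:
$Y = -16$
$x{\left(T \right)} = 2 T \left(1 + T\right)$ ($x{\left(T \right)} = \left(1 + T\right) 2 T = 2 T \left(1 + T\right)$)
$x{\left(4 \right)} + \left(\left(Y + 40\right) + 36\right) \left(-154\right) = 2 \cdot 4 \left(1 + 4\right) + \left(\left(-16 + 40\right) + 36\right) \left(-154\right) = 2 \cdot 4 \cdot 5 + \left(24 + 36\right) \left(-154\right) = 40 + 60 \left(-154\right) = 40 - 9240 = -9200$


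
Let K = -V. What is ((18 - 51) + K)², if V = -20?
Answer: 169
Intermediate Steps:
K = 20 (K = -1*(-20) = 20)
((18 - 51) + K)² = ((18 - 51) + 20)² = (-33 + 20)² = (-13)² = 169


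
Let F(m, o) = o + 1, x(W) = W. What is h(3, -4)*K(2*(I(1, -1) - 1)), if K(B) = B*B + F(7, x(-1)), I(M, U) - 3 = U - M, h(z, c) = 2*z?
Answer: 0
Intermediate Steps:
F(m, o) = 1 + o
I(M, U) = 3 + U - M (I(M, U) = 3 + (U - M) = 3 + U - M)
K(B) = B**2 (K(B) = B*B + (1 - 1) = B**2 + 0 = B**2)
h(3, -4)*K(2*(I(1, -1) - 1)) = (2*3)*(2*((3 - 1 - 1*1) - 1))**2 = 6*(2*((3 - 1 - 1) - 1))**2 = 6*(2*(1 - 1))**2 = 6*(2*0)**2 = 6*0**2 = 6*0 = 0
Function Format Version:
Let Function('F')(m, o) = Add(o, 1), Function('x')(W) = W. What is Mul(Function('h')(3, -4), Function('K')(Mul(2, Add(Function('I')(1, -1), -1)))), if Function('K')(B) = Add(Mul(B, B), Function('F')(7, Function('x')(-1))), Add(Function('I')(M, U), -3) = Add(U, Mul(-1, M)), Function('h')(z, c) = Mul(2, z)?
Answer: 0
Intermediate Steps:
Function('F')(m, o) = Add(1, o)
Function('I')(M, U) = Add(3, U, Mul(-1, M)) (Function('I')(M, U) = Add(3, Add(U, Mul(-1, M))) = Add(3, U, Mul(-1, M)))
Function('K')(B) = Pow(B, 2) (Function('K')(B) = Add(Mul(B, B), Add(1, -1)) = Add(Pow(B, 2), 0) = Pow(B, 2))
Mul(Function('h')(3, -4), Function('K')(Mul(2, Add(Function('I')(1, -1), -1)))) = Mul(Mul(2, 3), Pow(Mul(2, Add(Add(3, -1, Mul(-1, 1)), -1)), 2)) = Mul(6, Pow(Mul(2, Add(Add(3, -1, -1), -1)), 2)) = Mul(6, Pow(Mul(2, Add(1, -1)), 2)) = Mul(6, Pow(Mul(2, 0), 2)) = Mul(6, Pow(0, 2)) = Mul(6, 0) = 0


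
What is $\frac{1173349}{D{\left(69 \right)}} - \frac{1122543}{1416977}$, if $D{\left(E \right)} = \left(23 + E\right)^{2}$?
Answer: $\frac{1653107342021}{11993293328} \approx 137.84$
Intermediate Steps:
$\frac{1173349}{D{\left(69 \right)}} - \frac{1122543}{1416977} = \frac{1173349}{\left(23 + 69\right)^{2}} - \frac{1122543}{1416977} = \frac{1173349}{92^{2}} - \frac{1122543}{1416977} = \frac{1173349}{8464} - \frac{1122543}{1416977} = \frac{1653107342021}{11993293328}$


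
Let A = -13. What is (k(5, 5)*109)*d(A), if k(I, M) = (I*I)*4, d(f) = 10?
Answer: 109000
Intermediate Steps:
k(I, M) = 4*I**2 (k(I, M) = I**2*4 = 4*I**2)
(k(5, 5)*109)*d(A) = ((4*5**2)*109)*10 = ((4*25)*109)*10 = (100*109)*10 = 10900*10 = 109000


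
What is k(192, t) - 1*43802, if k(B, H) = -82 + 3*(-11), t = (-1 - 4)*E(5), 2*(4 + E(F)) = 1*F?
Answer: -43917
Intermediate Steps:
E(F) = -4 + F/2 (E(F) = -4 + (1*F)/2 = -4 + F/2)
t = 15/2 (t = (-1 - 4)*(-4 + (½)*5) = -5*(-4 + 5/2) = -5*(-3/2) = 15/2 ≈ 7.5000)
k(B, H) = -115 (k(B, H) = -82 - 33 = -115)
k(192, t) - 1*43802 = -115 - 1*43802 = -115 - 43802 = -43917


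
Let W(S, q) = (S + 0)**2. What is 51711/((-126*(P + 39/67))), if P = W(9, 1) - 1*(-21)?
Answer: -1154879/288666 ≈ -4.0007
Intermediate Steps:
W(S, q) = S**2
P = 102 (P = 9**2 - 1*(-21) = 81 + 21 = 102)
51711/((-126*(P + 39/67))) = 51711/((-126*(102 + 39/67))) = 51711/((-126*6873/67)) = 51711/(-865998/67) = 51711*(-67/865998) = -1154879/288666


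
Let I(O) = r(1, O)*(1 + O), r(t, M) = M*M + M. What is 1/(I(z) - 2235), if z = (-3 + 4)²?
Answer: -1/2231 ≈ -0.00044823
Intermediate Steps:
r(t, M) = M + M² (r(t, M) = M² + M = M + M²)
z = 1 (z = 1² = 1)
I(O) = O*(1 + O)² (I(O) = (O*(1 + O))*(1 + O) = O*(1 + O)²)
1/(I(z) - 2235) = 1/(1*(1 + 1)² - 2235) = 1/(1*2² - 2235) = 1/(1*4 - 2235) = 1/(4 - 2235) = 1/(-2231) = -1/2231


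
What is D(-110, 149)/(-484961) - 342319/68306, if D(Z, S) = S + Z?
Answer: -166014028493/33125746066 ≈ -5.0116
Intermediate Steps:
D(-110, 149)/(-484961) - 342319/68306 = (149 - 110)/(-484961) - 342319/68306 = 39*(-1/484961) - 342319*1/68306 = -39/484961 - 342319/68306 = -166014028493/33125746066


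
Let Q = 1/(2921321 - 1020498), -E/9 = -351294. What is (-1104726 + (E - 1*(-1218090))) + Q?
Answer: 6225214333231/1900823 ≈ 3.2750e+6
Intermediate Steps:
E = 3161646 (E = -9*(-351294) = 3161646)
Q = 1/1900823 ≈ 5.2609e-7
(-1104726 + (E - 1*(-1218090))) + Q = (-1104726 + (3161646 - 1*(-1218090))) + 1/1900823 = (-1104726 + (3161646 + 1218090)) + 1/1900823 = (-1104726 + 4379736) + 1/1900823 = 3275010 + 1/1900823 = 6225214333231/1900823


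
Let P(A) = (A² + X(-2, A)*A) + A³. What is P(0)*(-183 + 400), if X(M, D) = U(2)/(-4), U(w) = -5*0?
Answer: 0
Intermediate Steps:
U(w) = 0
X(M, D) = 0 (X(M, D) = 0/(-4) = 0*(-¼) = 0)
P(A) = A² + A³ (P(A) = (A² + 0*A) + A³ = (A² + 0) + A³ = A² + A³)
P(0)*(-183 + 400) = (0²*(1 + 0))*(-183 + 400) = (0*1)*217 = 0*217 = 0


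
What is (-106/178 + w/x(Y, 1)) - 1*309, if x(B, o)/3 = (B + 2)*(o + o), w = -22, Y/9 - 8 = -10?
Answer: -1321613/4272 ≈ -309.37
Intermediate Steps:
Y = -18 (Y = 72 + 9*(-10) = 72 - 90 = -18)
x(B, o) = 6*o*(2 + B) (x(B, o) = 3*((B + 2)*(o + o)) = 3*((2 + B)*(2*o)) = 3*(2*o*(2 + B)) = 6*o*(2 + B))
(-106/178 + w/x(Y, 1)) - 1*309 = (-106/178 - 22*1/(6*(2 - 18))) - 1*309 = (-106*1/178 - 22/(6*1*(-16))) - 309 = (-53/89 - 22/(-96)) - 309 = (-53/89 - 22*(-1/96)) - 309 = (-53/89 + 11/48) - 309 = -1565/4272 - 309 = -1321613/4272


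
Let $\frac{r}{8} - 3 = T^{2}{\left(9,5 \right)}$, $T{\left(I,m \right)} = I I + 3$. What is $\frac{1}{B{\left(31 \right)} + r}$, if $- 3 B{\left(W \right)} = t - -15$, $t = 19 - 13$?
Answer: $\frac{1}{56465} \approx 1.771 \cdot 10^{-5}$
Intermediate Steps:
$t = 6$ ($t = 19 - 13 = 6$)
$B{\left(W \right)} = -7$ ($B{\left(W \right)} = - \frac{6 - -15}{3} = - \frac{6 + 15}{3} = \left(- \frac{1}{3}\right) 21 = -7$)
$T{\left(I,m \right)} = 3 + I^{2}$ ($T{\left(I,m \right)} = I^{2} + 3 = 3 + I^{2}$)
$r = 56472$ ($r = 24 + 8 \left(3 + 9^{2}\right)^{2} = 24 + 8 \left(3 + 81\right)^{2} = 24 + 8 \cdot 84^{2} = 24 + 8 \cdot 7056 = 24 + 56448 = 56472$)
$\frac{1}{B{\left(31 \right)} + r} = \frac{1}{-7 + 56472} = \frac{1}{56465}$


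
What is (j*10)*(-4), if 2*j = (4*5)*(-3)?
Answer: 1200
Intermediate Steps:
j = -30 (j = ((4*5)*(-3))/2 = (20*(-3))/2 = (1/2)*(-60) = -30)
(j*10)*(-4) = -30*10*(-4) = -300*(-4) = 1200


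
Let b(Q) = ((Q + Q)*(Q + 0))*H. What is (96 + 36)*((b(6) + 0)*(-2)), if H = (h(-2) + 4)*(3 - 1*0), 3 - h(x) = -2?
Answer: -513216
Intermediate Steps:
h(x) = 5 (h(x) = 3 - 1*(-2) = 3 + 2 = 5)
H = 27 (H = (5 + 4)*(3 - 1*0) = 9*(3 + 0) = 9*3 = 27)
b(Q) = 54*Q² (b(Q) = ((Q + Q)*(Q + 0))*27 = ((2*Q)*Q)*27 = (2*Q²)*27 = 54*Q²)
(96 + 36)*((b(6) + 0)*(-2)) = (96 + 36)*((54*6² + 0)*(-2)) = 132*((54*36 + 0)*(-2)) = 132*((1944 + 0)*(-2)) = 132*(1944*(-2)) = 132*(-3888) = -513216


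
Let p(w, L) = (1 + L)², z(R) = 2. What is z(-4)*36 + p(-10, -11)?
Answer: 172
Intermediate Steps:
z(-4)*36 + p(-10, -11) = 2*36 + (1 - 11)² = 72 + (-10)² = 72 + 100 = 172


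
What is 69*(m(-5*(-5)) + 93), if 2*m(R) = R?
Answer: 14559/2 ≈ 7279.5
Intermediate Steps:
m(R) = R/2
69*(m(-5*(-5)) + 93) = 69*((-5*(-5))/2 + 93) = 69*((½)*25 + 93) = 69*(25/2 + 93) = 69*(211/2) = 14559/2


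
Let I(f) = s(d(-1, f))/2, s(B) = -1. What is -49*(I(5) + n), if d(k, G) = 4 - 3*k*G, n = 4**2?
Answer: -1519/2 ≈ -759.50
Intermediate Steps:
n = 16
d(k, G) = 4 - 3*G*k
I(f) = -1/2
-49*(I(5) + n) = -49*(-1/2 + 16) = -49*31/2 = -1519/2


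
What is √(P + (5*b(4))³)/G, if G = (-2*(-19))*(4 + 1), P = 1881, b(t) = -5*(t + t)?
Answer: I*√7998119/190 ≈ 14.885*I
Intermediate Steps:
b(t) = -10*t
G = 190 (G = 38*5 = 190)
√(P + (5*b(4))³)/G = √(1881 + (5*(-10*4))³)/190 = √(1881 + (5*(-40))³)*(1/190) = √(1881 + (-200)³)*(1/190) = √(1881 - 8000000)*(1/190) = √(-7998119)*(1/190) = (I*√7998119)*(1/190) = I*√7998119/190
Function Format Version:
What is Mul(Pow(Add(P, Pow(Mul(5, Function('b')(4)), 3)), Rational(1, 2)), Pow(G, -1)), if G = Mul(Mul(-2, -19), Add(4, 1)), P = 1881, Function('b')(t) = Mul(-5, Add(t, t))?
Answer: Mul(Rational(1, 190), I, Pow(7998119, Rational(1, 2))) ≈ Mul(14.885, I)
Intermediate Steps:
Function('b')(t) = Mul(-10, t) (Function('b')(t) = Mul(-5, Mul(2, t)) = Mul(-10, t))
G = 190 (G = Mul(38, 5) = 190)
Mul(Pow(Add(P, Pow(Mul(5, Function('b')(4)), 3)), Rational(1, 2)), Pow(G, -1)) = Mul(Pow(Add(1881, Pow(Mul(5, Mul(-10, 4)), 3)), Rational(1, 2)), Pow(190, -1)) = Mul(Pow(Add(1881, Pow(Mul(5, -40), 3)), Rational(1, 2)), Rational(1, 190)) = Mul(Pow(Add(1881, Pow(-200, 3)), Rational(1, 2)), Rational(1, 190)) = Mul(Pow(Add(1881, -8000000), Rational(1, 2)), Rational(1, 190)) = Mul(Pow(-7998119, Rational(1, 2)), Rational(1, 190)) = Mul(Mul(I, Pow(7998119, Rational(1, 2))), Rational(1, 190)) = Mul(Rational(1, 190), I, Pow(7998119, Rational(1, 2)))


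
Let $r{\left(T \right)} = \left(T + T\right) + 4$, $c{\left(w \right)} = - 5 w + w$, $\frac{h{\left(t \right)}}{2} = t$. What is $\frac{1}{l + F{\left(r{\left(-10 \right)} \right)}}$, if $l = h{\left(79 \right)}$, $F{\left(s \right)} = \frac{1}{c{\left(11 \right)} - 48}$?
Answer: $\frac{92}{14535} \approx 0.0063296$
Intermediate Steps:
$h{\left(t \right)} = 2 t$
$c{\left(w \right)} = - 4 w$
$r{\left(T \right)} = 4 + 2 T$ ($r{\left(T \right)} = 2 T + 4 = 4 + 2 T$)
$F{\left(s \right)} = - \frac{1}{92}$ ($F{\left(s \right)} = \frac{1}{\left(-4\right) 11 - 48} = \frac{1}{-44 - 48} = \frac{1}{-92} = - \frac{1}{92}$)
$l = 158$ ($l = 2 \cdot 79 = 158$)
$\frac{1}{l + F{\left(r{\left(-10 \right)} \right)}} = \frac{1}{158 - \frac{1}{92}} = \frac{1}{\frac{14535}{92}} = \frac{92}{14535}$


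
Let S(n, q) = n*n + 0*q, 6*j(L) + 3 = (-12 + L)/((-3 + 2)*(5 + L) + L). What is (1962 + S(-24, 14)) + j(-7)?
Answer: 38072/15 ≈ 2538.1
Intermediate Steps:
j(L) = -⅒ - L/30 (j(L) = -½ + ((-12 + L)/((-3 + 2)*(5 + L) + L))/6 = -½ + ((-12 + L)/(-(5 + L) + L))/6 = -½ + ((-12 + L)/((-5 - L) + L))/6 = -½ + ((-12 + L)/(-5))/6 = -½ + ((-12 + L)*(-⅕))/6 = -½ + (12/5 - L/5)/6 = -½ + (⅖ - L/30) = -⅒ - L/30)
S(n, q) = n² (S(n, q) = n² + 0 = n²)
(1962 + S(-24, 14)) + j(-7) = (1962 + (-24)²) + (-⅒ - 1/30*(-7)) = (1962 + 576) + (-⅒ + 7/30) = 2538 + 2/15 = 38072/15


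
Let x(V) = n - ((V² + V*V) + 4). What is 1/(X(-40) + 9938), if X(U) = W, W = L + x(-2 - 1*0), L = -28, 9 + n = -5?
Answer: 1/9884 ≈ 0.00010117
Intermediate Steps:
n = -14 (n = -9 - 5 = -14)
x(V) = -18 - 2*V² (x(V) = -14 - ((V² + V*V) + 4) = -14 - ((V² + V²) + 4) = -14 - (2*V² + 4) = -14 - (4 + 2*V²) = -14 + (-4 - 2*V²) = -18 - 2*V²)
W = -54 (W = -28 + (-18 - 2*(-2 - 1*0)²) = -28 + (-18 - 2*(-2 + 0)²) = -28 + (-18 - 2*(-2)²) = -28 + (-18 - 2*4) = -28 + (-18 - 8) = -28 - 26 = -54)
X(U) = -54
1/(X(-40) + 9938) = 1/(-54 + 9938) = 1/9884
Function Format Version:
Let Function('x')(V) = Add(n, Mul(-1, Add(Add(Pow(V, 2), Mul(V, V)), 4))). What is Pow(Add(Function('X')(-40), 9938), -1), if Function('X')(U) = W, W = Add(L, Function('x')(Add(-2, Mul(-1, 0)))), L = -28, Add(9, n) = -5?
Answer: Rational(1, 9884) ≈ 0.00010117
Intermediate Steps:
n = -14 (n = Add(-9, -5) = -14)
Function('x')(V) = Add(-18, Mul(-2, Pow(V, 2))) (Function('x')(V) = Add(-14, Mul(-1, Add(Add(Pow(V, 2), Mul(V, V)), 4))) = Add(-14, Mul(-1, Add(Add(Pow(V, 2), Pow(V, 2)), 4))) = Add(-14, Mul(-1, Add(Mul(2, Pow(V, 2)), 4))) = Add(-14, Mul(-1, Add(4, Mul(2, Pow(V, 2))))) = Add(-14, Add(-4, Mul(-2, Pow(V, 2)))) = Add(-18, Mul(-2, Pow(V, 2))))
W = -54 (W = Add(-28, Add(-18, Mul(-2, Pow(Add(-2, Mul(-1, 0)), 2)))) = Add(-28, Add(-18, Mul(-2, Pow(Add(-2, 0), 2)))) = Add(-28, Add(-18, Mul(-2, Pow(-2, 2)))) = Add(-28, Add(-18, Mul(-2, 4))) = Add(-28, Add(-18, -8)) = Add(-28, -26) = -54)
Function('X')(U) = -54
Pow(Add(Function('X')(-40), 9938), -1) = Pow(Add(-54, 9938), -1) = Pow(9884, -1) = Rational(1, 9884)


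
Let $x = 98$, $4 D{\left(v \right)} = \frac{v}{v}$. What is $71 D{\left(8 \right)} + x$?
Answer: $\frac{463}{4} \approx 115.75$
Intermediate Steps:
$D{\left(v \right)} = \frac{1}{4}$ ($D{\left(v \right)} = \frac{v \frac{1}{v}}{4} = \frac{1}{4} \cdot 1 = \frac{1}{4}$)
$71 D{\left(8 \right)} + x = 71 \cdot \frac{1}{4} + 98 = \frac{71}{4} + 98 = \frac{463}{4}$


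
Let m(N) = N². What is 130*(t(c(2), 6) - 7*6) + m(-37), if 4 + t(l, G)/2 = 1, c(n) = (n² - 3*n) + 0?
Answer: -4871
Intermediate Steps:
c(n) = n² - 3*n
t(l, G) = -6 (t(l, G) = -8 + 2*1 = -8 + 2 = -6)
130*(t(c(2), 6) - 7*6) + m(-37) = 130*(-6 - 7*6) + (-37)² = 130*(-6 - 42) + 1369 = 130*(-48) + 1369 = -6240 + 1369 = -4871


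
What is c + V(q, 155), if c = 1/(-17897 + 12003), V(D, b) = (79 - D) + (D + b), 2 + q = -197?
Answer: 1379195/5894 ≈ 234.00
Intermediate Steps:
q = -199 (q = -2 - 197 = -199)
V(D, b) = 79 + b
c = -1/5894 (c = 1/(-5894) = -1/5894 ≈ -0.00016966)
c + V(q, 155) = -1/5894 + (79 + 155) = -1/5894 + 234 = 1379195/5894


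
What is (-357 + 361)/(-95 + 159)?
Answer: 1/16 ≈ 0.062500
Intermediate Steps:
(-357 + 361)/(-95 + 159) = 4/64 = 4*(1/64) = 1/16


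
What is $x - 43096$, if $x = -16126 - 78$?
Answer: $-59300$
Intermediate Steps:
$x = -16204$ ($x = -16126 - 78 = -16204$)
$x - 43096 = -16204 - 43096 = -59300$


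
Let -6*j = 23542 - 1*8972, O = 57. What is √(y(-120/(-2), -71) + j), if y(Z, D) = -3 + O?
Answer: I*√21369/3 ≈ 48.727*I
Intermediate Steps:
j = -7285/3 (j = -(23542 - 1*8972)/6 = -(23542 - 8972)/6 = -⅙*14570 = -7285/3 ≈ -2428.3)
y(Z, D) = 54 (y(Z, D) = -3 + 57 = 54)
√(y(-120/(-2), -71) + j) = √(54 - 7285/3) = √(-7123/3) = I*√21369/3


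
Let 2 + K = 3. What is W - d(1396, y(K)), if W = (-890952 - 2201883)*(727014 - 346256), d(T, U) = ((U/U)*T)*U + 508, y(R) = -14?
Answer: -1177621649894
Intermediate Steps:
K = 1 (K = -2 + 3 = 1)
d(T, U) = 508 + T*U (d(T, U) = (1*T)*U + 508 = T*U + 508 = 508 + T*U)
W = -1177621668930 (W = -3092835*380758 = -1177621668930)
W - d(1396, y(K)) = -1177621668930 - (508 + 1396*(-14)) = -1177621668930 - (508 - 19544) = -1177621668930 - 1*(-19036) = -1177621668930 + 19036 = -1177621649894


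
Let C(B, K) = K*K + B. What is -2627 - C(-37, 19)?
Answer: -2951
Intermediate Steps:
C(B, K) = B + K**2 (C(B, K) = K**2 + B = B + K**2)
-2627 - C(-37, 19) = -2627 - (-37 + 19**2) = -2627 - (-37 + 361) = -2627 - 1*324 = -2627 - 324 = -2951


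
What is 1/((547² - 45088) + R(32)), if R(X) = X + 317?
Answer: 1/254470 ≈ 3.9297e-6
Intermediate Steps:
R(X) = 317 + X
1/((547² - 45088) + R(32)) = 1/((547² - 45088) + (317 + 32)) = 1/((299209 - 45088) + 349) = 1/(254121 + 349) = 1/254470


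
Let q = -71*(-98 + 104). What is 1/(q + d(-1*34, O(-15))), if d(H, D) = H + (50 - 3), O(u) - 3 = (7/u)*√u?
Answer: -1/413 ≈ -0.0024213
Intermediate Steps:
q = -426 (q = -71*6 = -426)
O(u) = 3 + 7/√u (O(u) = 3 + (7/u)*√u = 3 + 7/√u)
d(H, D) = 47 + H (d(H, D) = H + 47 = 47 + H)
1/(q + d(-1*34, O(-15))) = 1/(-426 + (47 - 1*34)) = 1/(-426 + (47 - 34)) = 1/(-426 + 13) = 1/(-413) = -1/413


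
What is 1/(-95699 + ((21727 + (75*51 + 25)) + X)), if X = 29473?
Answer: -1/40649 ≈ -2.4601e-5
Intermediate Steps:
1/(-95699 + ((21727 + (75*51 + 25)) + X)) = 1/(-95699 + ((21727 + (75*51 + 25)) + 29473)) = 1/(-95699 + ((21727 + (3825 + 25)) + 29473)) = 1/(-95699 + ((21727 + 3850) + 29473)) = 1/(-95699 + (25577 + 29473)) = 1/(-95699 + 55050) = 1/(-40649) = -1/40649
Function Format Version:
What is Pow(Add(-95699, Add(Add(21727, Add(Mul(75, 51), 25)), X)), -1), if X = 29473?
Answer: Rational(-1, 40649) ≈ -2.4601e-5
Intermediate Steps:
Pow(Add(-95699, Add(Add(21727, Add(Mul(75, 51), 25)), X)), -1) = Pow(Add(-95699, Add(Add(21727, Add(Mul(75, 51), 25)), 29473)), -1) = Pow(Add(-95699, Add(Add(21727, Add(3825, 25)), 29473)), -1) = Pow(Add(-95699, Add(Add(21727, 3850), 29473)), -1) = Pow(Add(-95699, Add(25577, 29473)), -1) = Pow(Add(-95699, 55050), -1) = Pow(-40649, -1) = Rational(-1, 40649)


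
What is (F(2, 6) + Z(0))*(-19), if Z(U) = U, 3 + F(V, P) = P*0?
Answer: 57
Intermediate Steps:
F(V, P) = -3 (F(V, P) = -3 + P*0 = -3 + 0 = -3)
(F(2, 6) + Z(0))*(-19) = (-3 + 0)*(-19) = -3*(-19) = 57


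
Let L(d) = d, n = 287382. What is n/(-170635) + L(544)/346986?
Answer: -49812352606/29603978055 ≈ -1.6826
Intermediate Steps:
n/(-170635) + L(544)/346986 = 287382/(-170635) + 544/346986 = 287382*(-1/170635) + 544*(1/346986) = -287382/170635 + 272/173493 = -49812352606/29603978055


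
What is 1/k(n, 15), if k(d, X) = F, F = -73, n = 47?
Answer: -1/73 ≈ -0.013699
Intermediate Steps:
k(d, X) = -73
1/k(n, 15) = 1/(-73) = -1/73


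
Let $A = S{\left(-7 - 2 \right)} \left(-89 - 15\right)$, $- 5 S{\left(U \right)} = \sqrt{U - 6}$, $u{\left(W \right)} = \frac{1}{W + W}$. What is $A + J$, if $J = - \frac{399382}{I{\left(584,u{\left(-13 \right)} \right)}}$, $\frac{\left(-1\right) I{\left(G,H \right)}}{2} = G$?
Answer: $\frac{199691}{584} + \frac{104 i \sqrt{15}}{5} \approx 341.94 + 80.558 i$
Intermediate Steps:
$u{\left(W \right)} = \frac{1}{2 W}$
$I{\left(G,H \right)} = - 2 G$
$S{\left(U \right)} = - \frac{\sqrt{-6 + U}}{5}$ ($S{\left(U \right)} = - \frac{\sqrt{U - 6}}{5} = - \frac{\sqrt{-6 + U}}{5}$)
$A = \frac{104 i \sqrt{15}}{5}$ ($A = - \frac{\sqrt{-6 - 9}}{5} \left(-89 - 15\right) = - \frac{\sqrt{-6 - 9}}{5} \left(-104\right) = - \frac{\sqrt{-15}}{5} \left(-104\right) = - \frac{i \sqrt{15}}{5} \left(-104\right) = \frac{104 i \sqrt{15}}{5} \approx 80.558 i$)
$J = \frac{199691}{584}$ ($J = - \frac{399382}{\left(-2\right) 584} = - \frac{399382}{-1168} = \left(-399382\right) \left(- \frac{1}{1168}\right) = \frac{199691}{584} \approx 341.94$)
$A + J = \frac{104 i \sqrt{15}}{5} + \frac{199691}{584} = \frac{199691}{584} + \frac{104 i \sqrt{15}}{5}$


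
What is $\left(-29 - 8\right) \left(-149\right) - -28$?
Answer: $5541$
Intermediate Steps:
$\left(-29 - 8\right) \left(-149\right) - -28 = \left(-37\right) \left(-149\right) + 28 = 5513 + 28 = 5541$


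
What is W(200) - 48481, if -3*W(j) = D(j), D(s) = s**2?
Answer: -185443/3 ≈ -61814.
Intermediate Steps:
W(j) = -j**2/3
W(200) - 48481 = -1/3*200**2 - 48481 = -1/3*40000 - 48481 = -40000/3 - 48481 = -185443/3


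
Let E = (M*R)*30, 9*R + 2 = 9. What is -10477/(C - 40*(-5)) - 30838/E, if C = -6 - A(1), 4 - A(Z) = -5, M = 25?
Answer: -3544984/32375 ≈ -109.50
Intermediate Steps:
R = 7/9 (R = -2/9 + (⅑)*9 = -2/9 + 1 = 7/9 ≈ 0.77778)
A(Z) = 9 (A(Z) = 4 - 1*(-5) = 4 + 5 = 9)
C = -15 (C = -6 - 1*9 = -6 - 9 = -15)
E = 1750/3 (E = (25*(7/9))*30 = (175/9)*30 = 1750/3 ≈ 583.33)
-10477/(C - 40*(-5)) - 30838/E = -10477/(-15 - 40*(-5)) - 30838/1750/3 = -10477/(-15 + 200) - 30838*3/1750 = -10477/185 - 46257/875 = -3544984/32375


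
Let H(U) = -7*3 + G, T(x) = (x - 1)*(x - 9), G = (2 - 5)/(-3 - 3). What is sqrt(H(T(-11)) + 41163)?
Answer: sqrt(164570)/2 ≈ 202.84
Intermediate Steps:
G = 1/2 (G = -3/(-6) = -3*(-1/6) = 1/2 ≈ 0.50000)
T(x) = (-1 + x)*(-9 + x)
H(U) = -41/2 (H(U) = -7*3 + 1/2 = -21 + 1/2 = -41/2)
sqrt(H(T(-11)) + 41163) = sqrt(-41/2 + 41163) = sqrt(82285/2) = sqrt(164570)/2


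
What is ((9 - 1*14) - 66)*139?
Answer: -9869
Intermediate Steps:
((9 - 1*14) - 66)*139 = ((9 - 14) - 66)*139 = (-5 - 66)*139 = -71*139 = -9869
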